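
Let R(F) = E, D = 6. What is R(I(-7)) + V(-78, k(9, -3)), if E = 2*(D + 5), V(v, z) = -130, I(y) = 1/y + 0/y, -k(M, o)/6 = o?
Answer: -108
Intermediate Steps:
k(M, o) = -6*o
I(y) = 1/y (I(y) = 1/y + 0 = 1/y)
E = 22 (E = 2*(6 + 5) = 2*11 = 22)
R(F) = 22
R(I(-7)) + V(-78, k(9, -3)) = 22 - 130 = -108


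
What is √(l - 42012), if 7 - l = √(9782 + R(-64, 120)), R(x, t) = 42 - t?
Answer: √(-42005 - 2*√2426) ≈ 205.19*I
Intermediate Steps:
l = 7 - 2*√2426 (l = 7 - √(9782 + (42 - 1*120)) = 7 - √(9782 + (42 - 120)) = 7 - √(9782 - 78) = 7 - √9704 = 7 - 2*√2426 ≈ -91.509)
√(l - 42012) = √((7 - 2*√2426) - 42012) = √(-42005 - 2*√2426)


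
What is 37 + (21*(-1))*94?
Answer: -1937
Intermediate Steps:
37 + (21*(-1))*94 = 37 - 21*94 = 37 - 1974 = -1937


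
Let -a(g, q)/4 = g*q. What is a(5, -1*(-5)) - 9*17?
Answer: -253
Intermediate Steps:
a(g, q) = -4*g*q
a(5, -1*(-5)) - 9*17 = -4*5*(-1*(-5)) - 9*17 = -4*5*5 - 153 = -100 - 153 = -253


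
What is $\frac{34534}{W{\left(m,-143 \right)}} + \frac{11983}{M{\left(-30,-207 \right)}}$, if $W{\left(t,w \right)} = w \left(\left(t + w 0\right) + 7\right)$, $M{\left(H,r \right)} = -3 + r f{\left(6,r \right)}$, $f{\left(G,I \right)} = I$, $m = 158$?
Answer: $- \frac{132989431}{112327930} \approx -1.1839$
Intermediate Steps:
$M{\left(H,r \right)} = -3 + r^{2}$ ($M{\left(H,r \right)} = -3 + r r = -3 + r^{2}$)
$W{\left(t,w \right)} = w \left(7 + t\right)$ ($W{\left(t,w \right)} = w \left(\left(t + 0\right) + 7\right) = w \left(t + 7\right) = w \left(7 + t\right)$)
$\frac{34534}{W{\left(m,-143 \right)}} + \frac{11983}{M{\left(-30,-207 \right)}} = \frac{34534}{\left(-143\right) \left(7 + 158\right)} + \frac{11983}{-3 + \left(-207\right)^{2}} = \frac{34534}{\left(-143\right) 165} + \frac{11983}{-3 + 42849} = \frac{34534}{-23595} + \frac{11983}{42846} = 34534 \left(- \frac{1}{23595}\right) + 11983 \cdot \frac{1}{42846} = - \frac{34534}{23595} + \frac{11983}{42846} = - \frac{132989431}{112327930}$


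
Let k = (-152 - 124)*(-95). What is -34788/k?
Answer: -2899/2185 ≈ -1.3268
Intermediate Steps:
k = 26220 (k = -276*(-95) = 26220)
-34788/k = -34788/26220 = -34788*1/26220 = -2899/2185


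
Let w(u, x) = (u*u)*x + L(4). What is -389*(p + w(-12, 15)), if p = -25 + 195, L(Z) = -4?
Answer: -904814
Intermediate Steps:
p = 170
w(u, x) = -4 + x*u² (w(u, x) = (u*u)*x - 4 = u²*x - 4 = x*u² - 4 = -4 + x*u²)
-389*(p + w(-12, 15)) = -389*(170 + (-4 + 15*(-12)²)) = -389*(170 + (-4 + 15*144)) = -389*(170 + (-4 + 2160)) = -389*(170 + 2156) = -389*2326 = -904814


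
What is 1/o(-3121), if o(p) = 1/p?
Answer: -3121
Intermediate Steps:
1/o(-3121) = 1/(1/(-3121)) = 1/(-1/3121) = -3121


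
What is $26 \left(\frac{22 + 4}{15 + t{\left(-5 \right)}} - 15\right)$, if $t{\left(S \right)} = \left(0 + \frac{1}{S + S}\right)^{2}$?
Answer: $- \frac{517790}{1501} \approx -344.96$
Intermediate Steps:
$t{\left(S \right)} = \frac{1}{4 S^{2}}$ ($t{\left(S \right)} = \left(0 + \frac{1}{2 S}\right)^{2} = \left(\frac{1}{2 S}\right)^{2} = \frac{1}{4 S^{2}}$)
$26 \left(\frac{22 + 4}{15 + t{\left(-5 \right)}} - 15\right) = 26 \left(\frac{22 + 4}{15 + \frac{1}{4 \cdot 25}} - 15\right) = 26 \left(\frac{26}{15 + \frac{1}{4} \cdot \frac{1}{25}} - 15\right) = 26 \left(\frac{26}{15 + \frac{1}{100}} - 15\right) = 26 \left(\frac{26}{\frac{1501}{100}} - 15\right) = 26 \left(26 \cdot \frac{100}{1501} - 15\right) = 26 \left(\frac{2600}{1501} - 15\right) = 26 \left(- \frac{19915}{1501}\right) = - \frac{517790}{1501}$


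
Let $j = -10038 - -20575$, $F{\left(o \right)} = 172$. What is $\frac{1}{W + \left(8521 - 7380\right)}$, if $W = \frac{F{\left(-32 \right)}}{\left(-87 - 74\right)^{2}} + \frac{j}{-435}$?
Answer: $\frac{11275635}{12592444778} \approx 0.00089543$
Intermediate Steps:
$j = 10537$ ($j = -10038 + 20575 = 10537$)
$W = - \frac{273054757}{11275635}$ ($W = \frac{172}{\left(-87 - 74\right)^{2}} + \frac{10537}{-435} = \frac{172}{\left(-161\right)^{2}} + 10537 \left(- \frac{1}{435}\right) = \frac{172}{25921} - \frac{10537}{435} = - \frac{273054757}{11275635} \approx -24.216$)
$\frac{1}{W + \left(8521 - 7380\right)} = \frac{1}{- \frac{273054757}{11275635} + \left(8521 - 7380\right)} = \frac{1}{- \frac{273054757}{11275635} + 1141} = \frac{1}{\frac{12592444778}{11275635}} = \frac{11275635}{12592444778}$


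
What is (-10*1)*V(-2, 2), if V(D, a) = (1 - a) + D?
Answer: 30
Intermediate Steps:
V(D, a) = 1 + D - a
(-10*1)*V(-2, 2) = (-10*1)*(1 - 2 - 1*2) = -10*(1 - 2 - 2) = -10*(-3) = 30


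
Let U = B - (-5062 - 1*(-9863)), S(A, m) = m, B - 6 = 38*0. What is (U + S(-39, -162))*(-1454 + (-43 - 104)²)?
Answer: -99908335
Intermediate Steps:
B = 6 (B = 6 + 38*0 = 6 + 0 = 6)
U = -4795 (U = 6 - (-5062 - 1*(-9863)) = 6 - (-5062 + 9863) = 6 - 1*4801 = 6 - 4801 = -4795)
(U + S(-39, -162))*(-1454 + (-43 - 104)²) = (-4795 - 162)*(-1454 + (-43 - 104)²) = -4957*(-1454 + (-147)²) = -4957*(-1454 + 21609) = -4957*20155 = -99908335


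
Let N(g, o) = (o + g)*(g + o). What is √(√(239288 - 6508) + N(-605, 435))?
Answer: √(28900 + 2*√58195) ≈ 171.41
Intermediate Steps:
N(g, o) = (g + o)² (N(g, o) = (g + o)*(g + o) = (g + o)²)
√(√(239288 - 6508) + N(-605, 435)) = √(√(239288 - 6508) + (-605 + 435)²) = √(√232780 + (-170)²) = √(2*√58195 + 28900) = √(28900 + 2*√58195)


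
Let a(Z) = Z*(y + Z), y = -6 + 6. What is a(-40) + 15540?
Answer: 17140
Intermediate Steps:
y = 0
a(Z) = Z² (a(Z) = Z*(0 + Z) = Z*Z = Z²)
a(-40) + 15540 = (-40)² + 15540 = 1600 + 15540 = 17140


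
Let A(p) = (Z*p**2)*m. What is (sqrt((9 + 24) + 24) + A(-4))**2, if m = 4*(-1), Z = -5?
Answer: (320 + sqrt(57))**2 ≈ 1.0729e+5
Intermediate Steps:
m = -4
A(p) = 20*p**2 (A(p) = -5*p**2*(-4) = 20*p**2)
(sqrt((9 + 24) + 24) + A(-4))**2 = (sqrt((9 + 24) + 24) + 20*(-4)**2)**2 = (sqrt(33 + 24) + 20*16)**2 = (sqrt(57) + 320)**2 = (320 + sqrt(57))**2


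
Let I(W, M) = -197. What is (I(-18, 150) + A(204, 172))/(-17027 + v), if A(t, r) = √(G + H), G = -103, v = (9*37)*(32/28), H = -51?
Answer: 1379/116525 - 7*I*√154/116525 ≈ 0.011834 - 0.00074549*I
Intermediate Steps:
v = 2664/7 (v = 333*(32*(1/28)) = 333*(8/7) = 2664/7 ≈ 380.57)
A(t, r) = I*√154 (A(t, r) = √(-103 - 51) = √(-154) = I*√154)
(I(-18, 150) + A(204, 172))/(-17027 + v) = (-197 + I*√154)/(-17027 + 2664/7) = (-197 + I*√154)/(-116525/7) = (-197 + I*√154)*(-7/116525) = 1379/116525 - 7*I*√154/116525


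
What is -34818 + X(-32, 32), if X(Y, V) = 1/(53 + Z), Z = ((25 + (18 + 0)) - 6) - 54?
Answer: -1253447/36 ≈ -34818.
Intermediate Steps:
Z = -17 (Z = ((25 + 18) - 6) - 54 = (43 - 6) - 54 = 37 - 54 = -17)
X(Y, V) = 1/36 (X(Y, V) = 1/(53 - 17) = 1/36)
-34818 + X(-32, 32) = -34818 + 1/36 = -1253447/36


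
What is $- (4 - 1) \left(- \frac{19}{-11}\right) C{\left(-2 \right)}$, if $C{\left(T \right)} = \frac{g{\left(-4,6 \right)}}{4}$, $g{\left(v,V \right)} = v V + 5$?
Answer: $\frac{1083}{44} \approx 24.614$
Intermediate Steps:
$g{\left(v,V \right)} = 5 + V v$ ($g{\left(v,V \right)} = V v + 5 = 5 + V v$)
$C{\left(T \right)} = - \frac{19}{4}$ ($C{\left(T \right)} = \frac{5 + 6 \left(-4\right)}{4} = \left(5 - 24\right) \frac{1}{4} = \left(-19\right) \frac{1}{4} = - \frac{19}{4}$)
$- (4 - 1) \left(- \frac{19}{-11}\right) C{\left(-2 \right)} = - (4 - 1) \left(- \frac{19}{-11}\right) \left(- \frac{19}{4}\right) = \left(-1\right) 3 \left(\left(-19\right) \left(- \frac{1}{11}\right)\right) \left(- \frac{19}{4}\right) = \left(-3\right) \frac{19}{11} \left(- \frac{19}{4}\right) = \left(- \frac{57}{11}\right) \left(- \frac{19}{4}\right) = \frac{1083}{44}$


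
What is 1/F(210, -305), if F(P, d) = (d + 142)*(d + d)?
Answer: 1/99430 ≈ 1.0057e-5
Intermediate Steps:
F(P, d) = 2*d*(142 + d) (F(P, d) = (142 + d)*(2*d) = 2*d*(142 + d))
1/F(210, -305) = 1/(2*(-305)*(142 - 305)) = 1/(2*(-305)*(-163)) = 1/99430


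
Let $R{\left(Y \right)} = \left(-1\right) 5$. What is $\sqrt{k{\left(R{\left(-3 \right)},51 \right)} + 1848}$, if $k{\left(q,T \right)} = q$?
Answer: $\sqrt{1843} \approx 42.93$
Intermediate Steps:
$R{\left(Y \right)} = -5$
$\sqrt{k{\left(R{\left(-3 \right)},51 \right)} + 1848} = \sqrt{-5 + 1848} = \sqrt{1843}$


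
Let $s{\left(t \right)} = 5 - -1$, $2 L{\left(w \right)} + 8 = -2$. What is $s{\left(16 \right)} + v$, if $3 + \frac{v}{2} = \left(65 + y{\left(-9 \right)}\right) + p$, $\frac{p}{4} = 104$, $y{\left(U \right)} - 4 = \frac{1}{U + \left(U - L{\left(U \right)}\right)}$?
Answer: $\frac{12608}{13} \approx 969.85$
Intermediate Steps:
$L{\left(w \right)} = -5$ ($L{\left(w \right)} = -4 + \frac{1}{2} \left(-2\right) = -4 - 1 = -5$)
$y{\left(U \right)} = 4 + \frac{1}{5 + 2 U}$ ($y{\left(U \right)} = 4 + \frac{1}{U + \left(U - -5\right)} = 4 + \frac{1}{U + \left(U + 5\right)} = 4 + \frac{1}{U + \left(5 + U\right)} = 4 + \frac{1}{5 + 2 U}$)
$p = 416$ ($p = 4 \cdot 104 = 416$)
$v = \frac{12530}{13}$ ($v = -6 + 2 \left(\left(65 + \frac{21 + 8 \left(-9\right)}{5 + 2 \left(-9\right)}\right) + 416\right) = -6 + 2 \left(\left(65 + \frac{21 - 72}{5 - 18}\right) + 416\right) = -6 + 2 \left(\left(65 + \frac{1}{-13} \left(-51\right)\right) + 416\right) = -6 + 2 \left(\left(65 - - \frac{51}{13}\right) + 416\right) = -6 + 2 \left(\left(65 + \frac{51}{13}\right) + 416\right) = -6 + 2 \left(\frac{896}{13} + 416\right) = -6 + 2 \cdot \frac{6304}{13} = -6 + \frac{12608}{13} = \frac{12530}{13} \approx 963.85$)
$s{\left(t \right)} = 6$ ($s{\left(t \right)} = 5 + 1 = 6$)
$s{\left(16 \right)} + v = 6 + \frac{12530}{13} = \frac{12608}{13}$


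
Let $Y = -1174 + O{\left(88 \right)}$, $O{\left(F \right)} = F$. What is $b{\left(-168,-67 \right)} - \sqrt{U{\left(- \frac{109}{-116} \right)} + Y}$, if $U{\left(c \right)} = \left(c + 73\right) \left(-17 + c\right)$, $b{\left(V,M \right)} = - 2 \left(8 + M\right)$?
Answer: $118 - \frac{i \sqrt{30592167}}{116} \approx 118.0 - 47.681 i$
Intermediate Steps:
$b{\left(V,M \right)} = -16 - 2 M$
$U{\left(c \right)} = \left(-17 + c\right) \left(73 + c\right)$ ($U{\left(c \right)} = \left(73 + c\right) \left(-17 + c\right) = \left(-17 + c\right) \left(73 + c\right)$)
$Y = -1086$ ($Y = -1174 + 88 = -1086$)
$b{\left(-168,-67 \right)} - \sqrt{U{\left(- \frac{109}{-116} \right)} + Y} = \left(-16 - -134\right) - \sqrt{\left(-1241 + \left(- \frac{109}{-116}\right)^{2} + 56 \left(- \frac{109}{-116}\right)\right) - 1086} = \left(-16 + 134\right) - \sqrt{\left(-1241 + \left(\left(-109\right) \left(- \frac{1}{116}\right)\right)^{2} + 56 \left(\left(-109\right) \left(- \frac{1}{116}\right)\right)\right) - 1086} = 118 - \sqrt{\left(-1241 + \left(\frac{109}{116}\right)^{2} + 56 \cdot \frac{109}{116}\right) - 1086} = 118 - \sqrt{\left(-1241 + \frac{11881}{13456} + \frac{1526}{29}\right) - 1086} = 118 - \sqrt{- \frac{15978951}{13456} - 1086} = 118 - \sqrt{- \frac{30592167}{13456}} = 118 - \frac{i \sqrt{30592167}}{116}$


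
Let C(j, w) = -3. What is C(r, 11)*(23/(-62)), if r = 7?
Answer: 69/62 ≈ 1.1129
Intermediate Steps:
C(r, 11)*(23/(-62)) = -69/(-62) = -69*(-1)/62 = -3*(-23/62) = 69/62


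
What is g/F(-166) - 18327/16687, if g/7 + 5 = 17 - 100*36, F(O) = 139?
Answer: -10284345/56573 ≈ -181.79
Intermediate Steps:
g = -25116 (g = -35 + 7*(17 - 100*36) = -35 + 7*(17 - 3600) = -35 + 7*(-3583) = -35 - 25081 = -25116)
g/F(-166) - 18327/16687 = -25116/139 - 18327/16687 = -25116*1/139 - 18327*1/16687 = -25116/139 - 447/407 = -10284345/56573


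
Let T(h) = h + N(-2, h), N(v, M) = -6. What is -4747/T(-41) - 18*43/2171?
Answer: 218497/2171 ≈ 100.64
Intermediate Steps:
T(h) = -6 + h (T(h) = h - 6 = -6 + h)
-4747/T(-41) - 18*43/2171 = -4747/(-6 - 41) - 18*43/2171 = -4747/(-47) - 774*1/2171 = -4747*(-1/47) - 774/2171 = 101 - 774/2171 = 218497/2171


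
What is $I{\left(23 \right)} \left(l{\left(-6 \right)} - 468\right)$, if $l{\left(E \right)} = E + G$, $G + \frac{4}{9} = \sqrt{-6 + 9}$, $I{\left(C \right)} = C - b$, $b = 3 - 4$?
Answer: $- \frac{34160}{3} + 24 \sqrt{3} \approx -11345.0$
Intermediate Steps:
$b = -1$ ($b = 3 - 4 = -1$)
$I{\left(C \right)} = 1 + C$ ($I{\left(C \right)} = C - -1 = C + 1 = 1 + C$)
$G = - \frac{4}{9} + \sqrt{3}$ ($G = - \frac{4}{9} + \sqrt{-6 + 9} = - \frac{4}{9} + \sqrt{3} \approx 1.2876$)
$l{\left(E \right)} = - \frac{4}{9} + E + \sqrt{3}$ ($l{\left(E \right)} = E - \left(\frac{4}{9} - \sqrt{3}\right) = - \frac{4}{9} + E + \sqrt{3}$)
$I{\left(23 \right)} \left(l{\left(-6 \right)} - 468\right) = \left(1 + 23\right) \left(\left(- \frac{4}{9} - 6 + \sqrt{3}\right) - 468\right) = 24 \left(\left(- \frac{58}{9} + \sqrt{3}\right) - 468\right) = 24 \left(- \frac{4270}{9} + \sqrt{3}\right) = - \frac{34160}{3} + 24 \sqrt{3}$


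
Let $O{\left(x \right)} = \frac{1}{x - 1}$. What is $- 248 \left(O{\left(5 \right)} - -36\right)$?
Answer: $-8990$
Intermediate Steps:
$O{\left(x \right)} = \frac{1}{-1 + x}$
$- 248 \left(O{\left(5 \right)} - -36\right) = - 248 \left(\frac{1}{-1 + 5} - -36\right) = - 248 \left(\frac{1}{4} + 36\right) = \left(-248\right) \frac{145}{4} = -8990$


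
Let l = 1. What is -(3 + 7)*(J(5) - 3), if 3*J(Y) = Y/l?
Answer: 40/3 ≈ 13.333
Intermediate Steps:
J(Y) = Y/3 (J(Y) = (Y/1)/3 = (Y*1)/3 = Y/3)
-(3 + 7)*(J(5) - 3) = -(3 + 7)*((⅓)*5 - 3) = -10*(5/3 - 3) = -10*(-4)/3 = -1*(-40/3) = 40/3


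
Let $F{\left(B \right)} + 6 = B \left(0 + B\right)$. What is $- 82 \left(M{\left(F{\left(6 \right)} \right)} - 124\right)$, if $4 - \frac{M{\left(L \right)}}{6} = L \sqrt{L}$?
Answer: $8200 + 14760 \sqrt{30} \approx 89044.0$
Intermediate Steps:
$F{\left(B \right)} = -6 + B^{2}$ ($F{\left(B \right)} = -6 + B \left(0 + B\right) = -6 + B B = -6 + B^{2}$)
$M{\left(L \right)} = 24 - 6 L^{\frac{3}{2}}$ ($M{\left(L \right)} = 24 - 6 L \sqrt{L} = 24 - 6 L^{\frac{3}{2}}$)
$- 82 \left(M{\left(F{\left(6 \right)} \right)} - 124\right) = - 82 \left(\left(24 - 6 \left(-6 + 6^{2}\right)^{\frac{3}{2}}\right) - 124\right) = - 82 \left(\left(24 - 6 \left(-6 + 36\right)^{\frac{3}{2}}\right) - 124\right) = - 82 \left(\left(24 - 6 \cdot 30^{\frac{3}{2}}\right) - 124\right) = - 82 \left(\left(24 - 6 \cdot 30 \sqrt{30}\right) - 124\right) = - 82 \left(\left(24 - 180 \sqrt{30}\right) - 124\right) = - 82 \left(-100 - 180 \sqrt{30}\right) = 8200 + 14760 \sqrt{30}$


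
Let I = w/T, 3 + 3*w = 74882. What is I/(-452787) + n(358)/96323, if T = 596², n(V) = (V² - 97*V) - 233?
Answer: 44972482828198163/46476961087891248 ≈ 0.96763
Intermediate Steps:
n(V) = -233 + V² - 97*V
w = 74879/3 (w = -1 + (⅓)*74882 = -1 + 74882/3 = 74879/3 ≈ 24960.)
T = 355216
I = 74879/1065648 (I = (74879/3)/355216 = (74879/3)*(1/355216) = 74879/1065648 ≈ 0.070266)
I/(-452787) + n(358)/96323 = (74879/1065648)/(-452787) + (-233 + 358² - 97*358)/96323 = (74879/1065648)*(-1/452787) + (-233 + 128164 - 34726)*(1/96323) = -74879/482511560976 + 93205*(1/96323) = -74879/482511560976 + 93205/96323 = 44972482828198163/46476961087891248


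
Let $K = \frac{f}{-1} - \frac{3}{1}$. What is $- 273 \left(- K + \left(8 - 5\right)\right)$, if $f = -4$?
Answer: $-546$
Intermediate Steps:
$K = 1$ ($K = - \frac{4}{-1} - \frac{3}{1} = \left(-4\right) \left(-1\right) - 3 = 4 - 3 = 1$)
$- 273 \left(- K + \left(8 - 5\right)\right) = - 273 \left(\left(-1\right) 1 + \left(8 - 5\right)\right) = - 273 \left(-1 + 3\right) = \left(-273\right) 2 = -546$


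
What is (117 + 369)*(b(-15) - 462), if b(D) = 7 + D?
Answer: -228420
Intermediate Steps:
(117 + 369)*(b(-15) - 462) = (117 + 369)*((7 - 15) - 462) = 486*(-8 - 462) = 486*(-470) = -228420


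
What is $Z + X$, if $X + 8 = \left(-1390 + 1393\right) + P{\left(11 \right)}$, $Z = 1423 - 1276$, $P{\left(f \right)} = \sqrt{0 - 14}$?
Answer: $142 + i \sqrt{14} \approx 142.0 + 3.7417 i$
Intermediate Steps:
$P{\left(f \right)} = i \sqrt{14}$ ($P{\left(f \right)} = \sqrt{-14} = i \sqrt{14}$)
$Z = 147$
$X = -5 + i \sqrt{14}$ ($X = -8 + \left(\left(-1390 + 1393\right) + i \sqrt{14}\right) = -8 + \left(3 + i \sqrt{14}\right) = -5 + i \sqrt{14} \approx -5.0 + 3.7417 i$)
$Z + X = 147 - \left(5 - i \sqrt{14}\right) = 142 + i \sqrt{14}$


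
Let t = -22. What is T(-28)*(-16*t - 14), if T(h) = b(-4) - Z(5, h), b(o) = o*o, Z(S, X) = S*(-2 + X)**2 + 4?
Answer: -1516944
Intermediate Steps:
Z(S, X) = 4 + S*(-2 + X)**2
b(o) = o**2
T(h) = 12 - 5*(-2 + h)**2 (T(h) = (-4)**2 - (4 + 5*(-2 + h)**2) = 16 + (-4 - 5*(-2 + h)**2) = 12 - 5*(-2 + h)**2)
T(-28)*(-16*t - 14) = (12 - 5*(-2 - 28)**2)*(-16*(-22) - 14) = (12 - 5*(-30)**2)*(352 - 14) = (12 - 5*900)*338 = (12 - 4500)*338 = -4488*338 = -1516944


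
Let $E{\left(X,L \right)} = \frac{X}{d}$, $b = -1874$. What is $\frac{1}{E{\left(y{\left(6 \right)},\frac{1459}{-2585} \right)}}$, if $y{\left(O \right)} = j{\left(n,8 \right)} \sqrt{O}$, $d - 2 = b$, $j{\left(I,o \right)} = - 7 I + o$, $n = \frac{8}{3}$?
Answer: $\frac{117 \sqrt{6}}{4} \approx 71.648$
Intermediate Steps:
$n = \frac{8}{3}$ ($n = 8 \cdot \frac{1}{3} = \frac{8}{3} \approx 2.6667$)
$j{\left(I,o \right)} = o - 7 I$
$d = -1872$ ($d = 2 - 1874 = -1872$)
$y{\left(O \right)} = - \frac{32 \sqrt{O}}{3}$ ($y{\left(O \right)} = \left(8 - \frac{56}{3}\right) \sqrt{O} = - \frac{32 \sqrt{O}}{3}$)
$E{\left(X,L \right)} = - \frac{X}{1872}$ ($E{\left(X,L \right)} = \frac{X}{-1872} = X \left(- \frac{1}{1872}\right) = - \frac{X}{1872}$)
$\frac{1}{E{\left(y{\left(6 \right)},\frac{1459}{-2585} \right)}} = \frac{1}{\left(- \frac{1}{1872}\right) \left(- \frac{32 \sqrt{6}}{3}\right)} = \frac{1}{\frac{2}{351} \sqrt{6}} = \frac{117 \sqrt{6}}{4}$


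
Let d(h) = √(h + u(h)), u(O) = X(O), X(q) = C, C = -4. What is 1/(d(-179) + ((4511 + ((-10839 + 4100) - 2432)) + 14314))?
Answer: 3218/31066633 - I*√183/93199899 ≈ 0.00010358 - 1.4515e-7*I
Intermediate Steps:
X(q) = -4
u(O) = -4
d(h) = √(-4 + h) (d(h) = √(h - 4) = √(-4 + h))
1/(d(-179) + ((4511 + ((-10839 + 4100) - 2432)) + 14314)) = 1/(√(-4 - 179) + ((4511 + ((-10839 + 4100) - 2432)) + 14314)) = 1/(√(-183) + ((4511 + (-6739 - 2432)) + 14314)) = 1/(I*√183 + ((4511 - 9171) + 14314)) = 1/(I*√183 + (-4660 + 14314)) = 1/(I*√183 + 9654) = 1/(9654 + I*√183)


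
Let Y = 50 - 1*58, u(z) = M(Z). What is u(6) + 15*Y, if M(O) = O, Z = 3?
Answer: -117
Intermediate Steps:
u(z) = 3
Y = -8 (Y = 50 - 58 = -8)
u(6) + 15*Y = 3 + 15*(-8) = 3 - 120 = -117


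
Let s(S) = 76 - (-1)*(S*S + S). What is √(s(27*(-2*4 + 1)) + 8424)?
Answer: 32*√43 ≈ 209.84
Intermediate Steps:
s(S) = 76 + S + S² (s(S) = 76 - (-1)*(S² + S) = 76 - (-1)*(S + S²) = 76 - (-S - S²) = 76 + (S + S²) = 76 + S + S²)
√(s(27*(-2*4 + 1)) + 8424) = √((76 + 27*(-2*4 + 1) + (27*(-2*4 + 1))²) + 8424) = √((76 + 27*(-8 + 1) + (27*(-8 + 1))²) + 8424) = √((76 + 27*(-7) + (27*(-7))²) + 8424) = √((76 - 189 + (-189)²) + 8424) = √((76 - 189 + 35721) + 8424) = √(35608 + 8424) = √44032 = 32*√43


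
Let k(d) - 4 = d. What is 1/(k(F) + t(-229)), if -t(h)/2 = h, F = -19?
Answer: 1/443 ≈ 0.0022573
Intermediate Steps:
t(h) = -2*h
k(d) = 4 + d
1/(k(F) + t(-229)) = 1/((4 - 19) - 2*(-229)) = 1/(-15 + 458) = 1/443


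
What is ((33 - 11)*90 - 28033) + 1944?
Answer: -24109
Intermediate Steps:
((33 - 11)*90 - 28033) + 1944 = (22*90 - 28033) + 1944 = (1980 - 28033) + 1944 = -26053 + 1944 = -24109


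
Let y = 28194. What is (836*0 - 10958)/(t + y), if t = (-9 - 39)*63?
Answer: -5479/12585 ≈ -0.43536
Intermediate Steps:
t = -3024 (t = -48*63 = -3024)
(836*0 - 10958)/(t + y) = (836*0 - 10958)/(-3024 + 28194) = (0 - 10958)/25170 = -10958*1/25170 = -5479/12585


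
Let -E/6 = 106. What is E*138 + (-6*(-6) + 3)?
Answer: -87729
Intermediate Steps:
E = -636 (E = -6*106 = -636)
E*138 + (-6*(-6) + 3) = -636*138 + (-6*(-6) + 3) = -87768 + (36 + 3) = -87768 + 39 = -87729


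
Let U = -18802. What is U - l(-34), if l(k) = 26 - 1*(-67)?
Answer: -18895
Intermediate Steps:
l(k) = 93 (l(k) = 26 + 67 = 93)
U - l(-34) = -18802 - 1*93 = -18802 - 93 = -18895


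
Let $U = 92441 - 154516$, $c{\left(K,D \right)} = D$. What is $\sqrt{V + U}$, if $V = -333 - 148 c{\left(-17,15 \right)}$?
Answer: $2 i \sqrt{16157} \approx 254.22 i$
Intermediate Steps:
$U = -62075$
$V = -2553$ ($V = -333 - 2220 = -2553$)
$\sqrt{V + U} = \sqrt{-2553 - 62075} = \sqrt{-64628} = 2 i \sqrt{16157}$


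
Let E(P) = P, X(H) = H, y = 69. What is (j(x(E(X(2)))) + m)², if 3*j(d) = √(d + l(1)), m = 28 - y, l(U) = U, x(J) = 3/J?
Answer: (246 - √10)²/36 ≈ 1638.1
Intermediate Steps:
m = -41 (m = 28 - 1*69 = 28 - 69 = -41)
j(d) = √(1 + d)/3 (j(d) = √(d + 1)/3 = √(1 + d)/3)
(j(x(E(X(2)))) + m)² = (√(1 + 3/2)/3 - 41)² = (√(5/2)/3 - 41)² = ((√10/2)/3 - 41)² = (√10/6 - 41)² = (-41 + √10/6)²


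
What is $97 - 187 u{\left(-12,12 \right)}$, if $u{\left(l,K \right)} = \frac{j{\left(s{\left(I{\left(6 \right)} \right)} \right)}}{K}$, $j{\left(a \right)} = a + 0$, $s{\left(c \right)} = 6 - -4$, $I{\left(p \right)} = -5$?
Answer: $- \frac{353}{6} \approx -58.833$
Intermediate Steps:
$s{\left(c \right)} = 10$ ($s{\left(c \right)} = 6 + 4 = 10$)
$j{\left(a \right)} = a$
$u{\left(l,K \right)} = \frac{10}{K}$
$97 - 187 u{\left(-12,12 \right)} = 97 - 187 \cdot \frac{10}{12} = 97 - 187 \cdot 10 \cdot \frac{1}{12} = 97 - \frac{935}{6} = - \frac{353}{6}$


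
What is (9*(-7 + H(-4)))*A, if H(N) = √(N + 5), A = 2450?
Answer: -132300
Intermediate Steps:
H(N) = √(5 + N)
(9*(-7 + H(-4)))*A = (9*(-7 + √(5 - 4)))*2450 = (9*(-7 + √1))*2450 = (9*(-7 + 1))*2450 = (9*(-6))*2450 = -54*2450 = -132300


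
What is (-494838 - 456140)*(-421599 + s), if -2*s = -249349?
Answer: 282368667161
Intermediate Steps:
s = 249349/2 (s = -½*(-249349) = 249349/2 ≈ 1.2467e+5)
(-494838 - 456140)*(-421599 + s) = (-494838 - 456140)*(-421599 + 249349/2) = -950978*(-593849/2) = 282368667161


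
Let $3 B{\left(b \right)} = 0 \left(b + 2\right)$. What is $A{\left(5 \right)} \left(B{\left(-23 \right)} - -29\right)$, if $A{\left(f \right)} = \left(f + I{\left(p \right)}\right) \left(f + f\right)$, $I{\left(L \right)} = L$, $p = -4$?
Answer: $290$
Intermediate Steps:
$B{\left(b \right)} = 0$ ($B{\left(b \right)} = \frac{0 \left(b + 2\right)}{3} = \frac{0 \left(2 + b\right)}{3} = \frac{1}{3} \cdot 0 = 0$)
$A{\left(f \right)} = 2 f \left(-4 + f\right)$ ($A{\left(f \right)} = \left(f - 4\right) \left(f + f\right) = \left(-4 + f\right) 2 f = 2 f \left(-4 + f\right)$)
$A{\left(5 \right)} \left(B{\left(-23 \right)} - -29\right) = 2 \cdot 5 \left(-4 + 5\right) \left(0 - -29\right) = 2 \cdot 5 \cdot 1 \left(0 + 29\right) = 10 \cdot 29 = 290$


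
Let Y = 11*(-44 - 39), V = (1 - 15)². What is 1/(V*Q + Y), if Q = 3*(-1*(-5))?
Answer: 1/2027 ≈ 0.00049334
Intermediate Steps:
V = 196 (V = (-14)² = 196)
Q = 15 (Q = 3*5 = 15)
Y = -913 (Y = 11*(-83) = -913)
1/(V*Q + Y) = 1/(196*15 - 913) = 1/(2940 - 913) = 1/2027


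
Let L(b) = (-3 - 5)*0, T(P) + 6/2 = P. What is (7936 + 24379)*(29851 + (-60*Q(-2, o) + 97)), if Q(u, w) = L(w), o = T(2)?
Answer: 967769620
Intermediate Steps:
T(P) = -3 + P
o = -1 (o = -3 + 2 = -1)
L(b) = 0 (L(b) = -8*0 = 0)
Q(u, w) = 0
(7936 + 24379)*(29851 + (-60*Q(-2, o) + 97)) = (7936 + 24379)*(29851 + (-60*0 + 97)) = 32315*(29851 + (0 + 97)) = 32315*(29851 + 97) = 32315*29948 = 967769620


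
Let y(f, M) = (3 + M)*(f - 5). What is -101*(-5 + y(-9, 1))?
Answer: 6161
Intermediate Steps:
y(f, M) = (-5 + f)*(3 + M) (y(f, M) = (3 + M)*(-5 + f) = (-5 + f)*(3 + M))
-101*(-5 + y(-9, 1)) = -101*(-5 + (-15 - 5*1 + 3*(-9) + 1*(-9))) = -101*(-5 + (-15 - 5 - 27 - 9)) = -101*(-5 - 56) = -101*(-61) = 6161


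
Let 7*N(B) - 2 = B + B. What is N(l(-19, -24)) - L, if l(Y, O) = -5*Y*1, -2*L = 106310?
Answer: 372277/7 ≈ 53182.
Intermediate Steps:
L = -53155 (L = -½*106310 = -53155)
l(Y, O) = -5*Y
N(B) = 2/7 + 2*B/7 (N(B) = 2/7 + (B + B)/7 = 2/7 + (2*B)/7 = 2/7 + 2*B/7)
N(l(-19, -24)) - L = (2/7 + 2*(-5*(-19))/7) - 1*(-53155) = (2/7 + (2/7)*95) + 53155 = (2/7 + 190/7) + 53155 = 192/7 + 53155 = 372277/7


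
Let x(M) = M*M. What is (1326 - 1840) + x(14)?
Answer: -318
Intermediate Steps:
x(M) = M²
(1326 - 1840) + x(14) = (1326 - 1840) + 14² = -514 + 196 = -318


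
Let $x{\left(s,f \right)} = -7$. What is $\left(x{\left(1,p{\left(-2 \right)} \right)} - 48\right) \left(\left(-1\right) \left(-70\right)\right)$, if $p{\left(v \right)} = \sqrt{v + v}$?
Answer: $-3850$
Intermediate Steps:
$p{\left(v \right)} = \sqrt{2} \sqrt{v}$ ($p{\left(v \right)} = \sqrt{2 v} = \sqrt{2} \sqrt{v}$)
$\left(x{\left(1,p{\left(-2 \right)} \right)} - 48\right) \left(\left(-1\right) \left(-70\right)\right) = \left(-7 - 48\right) \left(\left(-1\right) \left(-70\right)\right) = \left(-55\right) 70 = -3850$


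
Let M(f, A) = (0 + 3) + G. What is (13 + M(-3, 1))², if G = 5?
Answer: 441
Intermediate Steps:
M(f, A) = 8 (M(f, A) = (0 + 3) + 5 = 3 + 5 = 8)
(13 + M(-3, 1))² = (13 + 8)² = 21² = 441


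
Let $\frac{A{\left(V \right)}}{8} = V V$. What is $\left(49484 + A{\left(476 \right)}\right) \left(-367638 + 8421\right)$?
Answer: $-668895101964$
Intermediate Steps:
$A{\left(V \right)} = 8 V^{2}$ ($A{\left(V \right)} = 8 V V = 8 V^{2}$)
$\left(49484 + A{\left(476 \right)}\right) \left(-367638 + 8421\right) = \left(49484 + 8 \cdot 476^{2}\right) \left(-367638 + 8421\right) = \left(49484 + 8 \cdot 226576\right) \left(-359217\right) = \left(49484 + 1812608\right) \left(-359217\right) = 1862092 \left(-359217\right) = -668895101964$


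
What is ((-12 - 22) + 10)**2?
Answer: 576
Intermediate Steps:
((-12 - 22) + 10)**2 = (-34 + 10)**2 = (-24)**2 = 576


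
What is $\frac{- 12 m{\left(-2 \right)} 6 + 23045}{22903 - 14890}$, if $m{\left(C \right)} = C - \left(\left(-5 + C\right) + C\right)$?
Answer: $\frac{22541}{8013} \approx 2.8131$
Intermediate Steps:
$m{\left(C \right)} = 5 - C$ ($m{\left(C \right)} = C - \left(-5 + 2 C\right) = 5 - C$)
$\frac{- 12 m{\left(-2 \right)} 6 + 23045}{22903 - 14890} = \frac{- 12 \left(5 - -2\right) 6 + 23045}{22903 - 14890} = \frac{- 12 \left(5 + 2\right) 6 + 23045}{8013} = \left(\left(-12\right) 7 \cdot 6 + 23045\right) \frac{1}{8013} = \left(\left(-84\right) 6 + 23045\right) \frac{1}{8013} = \left(-504 + 23045\right) \frac{1}{8013} = 22541 \cdot \frac{1}{8013} = \frac{22541}{8013}$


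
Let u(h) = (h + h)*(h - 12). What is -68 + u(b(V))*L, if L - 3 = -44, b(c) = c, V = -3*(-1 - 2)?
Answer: 2146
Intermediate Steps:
V = 9 (V = -3*(-3) = 9)
u(h) = 2*h*(-12 + h) (u(h) = (2*h)*(-12 + h) = 2*h*(-12 + h))
L = -41 (L = 3 - 44 = -41)
-68 + u(b(V))*L = -68 + (2*9*(-12 + 9))*(-41) = -68 + (2*9*(-3))*(-41) = -68 - 54*(-41) = -68 + 2214 = 2146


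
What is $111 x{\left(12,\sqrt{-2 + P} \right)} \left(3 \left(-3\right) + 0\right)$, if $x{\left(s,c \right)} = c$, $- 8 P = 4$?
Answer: $- \frac{999 i \sqrt{10}}{2} \approx - 1579.6 i$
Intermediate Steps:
$P = - \frac{1}{2}$ ($P = \left(- \frac{1}{8}\right) 4 = - \frac{1}{2} \approx -0.5$)
$111 x{\left(12,\sqrt{-2 + P} \right)} \left(3 \left(-3\right) + 0\right) = 111 \sqrt{-2 - \frac{1}{2}} \left(3 \left(-3\right) + 0\right) = 111 \sqrt{- \frac{5}{2}} \left(-9 + 0\right) = 111 \frac{i \sqrt{10}}{2} \left(-9\right) = \frac{111 i \sqrt{10}}{2} \left(-9\right) = - \frac{999 i \sqrt{10}}{2}$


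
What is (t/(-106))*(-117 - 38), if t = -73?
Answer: -11315/106 ≈ -106.75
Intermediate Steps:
(t/(-106))*(-117 - 38) = (-73/(-106))*(-117 - 38) = -73*(-1/106)*(-155) = (73/106)*(-155) = -11315/106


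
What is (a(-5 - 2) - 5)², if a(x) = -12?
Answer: 289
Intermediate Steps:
(a(-5 - 2) - 5)² = (-12 - 5)² = (-17)² = 289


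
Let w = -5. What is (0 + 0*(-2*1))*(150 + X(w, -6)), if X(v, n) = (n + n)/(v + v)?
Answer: 0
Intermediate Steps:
X(v, n) = n/v (X(v, n) = (2*n)/((2*v)) = (2*n)*(1/(2*v)) = n/v)
(0 + 0*(-2*1))*(150 + X(w, -6)) = (0 + 0*(-2*1))*(150 - 6/(-5)) = (0 + 0*(-2))*(150 - 6*(-⅕)) = (0 + 0)*(150 + 6/5) = 0*(756/5) = 0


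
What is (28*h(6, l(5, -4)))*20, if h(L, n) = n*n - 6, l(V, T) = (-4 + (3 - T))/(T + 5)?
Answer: 1680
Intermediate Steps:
l(V, T) = (-1 - T)/(5 + T)
h(L, n) = -6 + n² (h(L, n) = n² - 6 = -6 + n²)
(28*h(6, l(5, -4)))*20 = (28*(-6 + ((-1 - 1*(-4))/(5 - 4))²))*20 = (28*(-6 + ((-1 + 4)/1)²))*20 = (28*(-6 + (1*3)²))*20 = (28*(-6 + 3²))*20 = (28*(-6 + 9))*20 = (28*3)*20 = 84*20 = 1680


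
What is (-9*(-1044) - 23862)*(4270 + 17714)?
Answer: -318020544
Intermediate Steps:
(-9*(-1044) - 23862)*(4270 + 17714) = (9396 - 23862)*21984 = -14466*21984 = -318020544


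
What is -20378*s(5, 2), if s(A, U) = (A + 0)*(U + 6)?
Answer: -815120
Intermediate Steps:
s(A, U) = A*(6 + U)
-20378*s(5, 2) = -101890*(6 + 2) = -101890*8 = -20378*40 = -815120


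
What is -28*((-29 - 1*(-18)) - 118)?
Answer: 3612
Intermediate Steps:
-28*((-29 - 1*(-18)) - 118) = -28*((-29 + 18) - 118) = -28*(-11 - 118) = -28*(-129) = 3612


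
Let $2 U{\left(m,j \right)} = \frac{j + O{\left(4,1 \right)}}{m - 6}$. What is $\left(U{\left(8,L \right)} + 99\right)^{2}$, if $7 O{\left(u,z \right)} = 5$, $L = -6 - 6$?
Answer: $\frac{7252249}{784} \approx 9250.3$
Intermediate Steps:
$L = -12$ ($L = -6 - 6 = -12$)
$O{\left(u,z \right)} = \frac{5}{7}$ ($O{\left(u,z \right)} = \frac{1}{7} \cdot 5 = \frac{5}{7}$)
$U{\left(m,j \right)} = \frac{\frac{5}{7} + j}{2 \left(-6 + m\right)}$ ($U{\left(m,j \right)} = \frac{\left(j + \frac{5}{7}\right) \frac{1}{m - 6}}{2} = \frac{\left(\frac{5}{7} + j\right) \frac{1}{-6 + m}}{2} = \frac{\frac{1}{-6 + m} \left(\frac{5}{7} + j\right)}{2} = \frac{\frac{5}{7} + j}{2 \left(-6 + m\right)}$)
$\left(U{\left(8,L \right)} + 99\right)^{2} = \left(\frac{5 + 7 \left(-12\right)}{14 \left(-6 + 8\right)} + 99\right)^{2} = \left(\frac{5 - 84}{14 \cdot 2} + 99\right)^{2} = \left(\frac{1}{14} \cdot \frac{1}{2} \left(-79\right) + 99\right)^{2} = \left(- \frac{79}{28} + 99\right)^{2} = \left(\frac{2693}{28}\right)^{2} = \frac{7252249}{784}$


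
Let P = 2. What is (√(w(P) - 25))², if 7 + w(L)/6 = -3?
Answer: -85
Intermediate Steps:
w(L) = -60 (w(L) = -42 + 6*(-3) = -42 - 18 = -60)
(√(w(P) - 25))² = (√(-60 - 25))² = (√(-85))² = (I*√85)² = -85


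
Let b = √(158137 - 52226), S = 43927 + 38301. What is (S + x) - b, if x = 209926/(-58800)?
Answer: 2417398237/29400 - √105911 ≈ 81899.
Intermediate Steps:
x = -104963/29400 (x = 209926*(-1/58800) = -104963/29400 ≈ -3.5702)
S = 82228
b = √105911 ≈ 325.44
(S + x) - b = (82228 - 104963/29400) - √105911 = 2417398237/29400 - √105911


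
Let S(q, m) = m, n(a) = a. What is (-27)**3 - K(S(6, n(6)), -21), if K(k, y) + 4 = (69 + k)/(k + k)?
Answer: -78741/4 ≈ -19685.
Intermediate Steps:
K(k, y) = -4 + (69 + k)/(2*k) (K(k, y) = -4 + (69 + k)/(k + k) = -4 + (69 + k)/((2*k)) = -4 + (69 + k)*(1/(2*k)) = -4 + (69 + k)/(2*k))
(-27)**3 - K(S(6, n(6)), -21) = (-27)**3 - (69 - 7*6)/(2*6) = -19683 - (69 - 42)/(2*6) = -19683 - 27/(2*6) = -19683 - 1*9/4 = -19683 - 9/4 = -78741/4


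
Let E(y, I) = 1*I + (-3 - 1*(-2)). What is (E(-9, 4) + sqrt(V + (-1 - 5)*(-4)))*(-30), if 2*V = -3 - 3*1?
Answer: -90 - 30*sqrt(21) ≈ -227.48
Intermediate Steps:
V = -3 (V = (-3 - 3*1)/2 = (-3 - 3)/2 = (1/2)*(-6) = -3)
E(y, I) = -1 + I (E(y, I) = I + (-3 + 2) = I - 1 = -1 + I)
(E(-9, 4) + sqrt(V + (-1 - 5)*(-4)))*(-30) = ((-1 + 4) + sqrt(-3 + (-1 - 5)*(-4)))*(-30) = (3 + sqrt(-3 - 6*(-4)))*(-30) = (3 + sqrt(-3 + 24))*(-30) = (3 + sqrt(21))*(-30) = -90 - 30*sqrt(21)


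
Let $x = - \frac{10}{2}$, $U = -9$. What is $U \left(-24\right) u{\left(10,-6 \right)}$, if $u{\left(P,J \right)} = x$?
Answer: $-1080$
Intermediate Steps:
$x = -5$ ($x = \left(-10\right) \frac{1}{2} = -5$)
$u{\left(P,J \right)} = -5$
$U \left(-24\right) u{\left(10,-6 \right)} = \left(-9\right) \left(-24\right) \left(-5\right) = 216 \left(-5\right) = -1080$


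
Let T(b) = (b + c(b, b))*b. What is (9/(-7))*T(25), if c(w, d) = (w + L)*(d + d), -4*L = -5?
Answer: -601875/14 ≈ -42991.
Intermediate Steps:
L = 5/4 (L = -¼*(-5) = 5/4 ≈ 1.2500)
c(w, d) = 2*d*(5/4 + w) (c(w, d) = (w + 5/4)*(d + d) = (5/4 + w)*(2*d) = 2*d*(5/4 + w))
T(b) = b*(b + b*(5 + 4*b)/2) (T(b) = (b + b*(5 + 4*b)/2)*b = b*(b + b*(5 + 4*b)/2))
(9/(-7))*T(25) = (9/(-7))*((½)*25²*(7 + 4*25)) = (9*(-⅐))*((½)*625*(7 + 100)) = -9*625*107/14 = -9/7*66875/2 = -601875/14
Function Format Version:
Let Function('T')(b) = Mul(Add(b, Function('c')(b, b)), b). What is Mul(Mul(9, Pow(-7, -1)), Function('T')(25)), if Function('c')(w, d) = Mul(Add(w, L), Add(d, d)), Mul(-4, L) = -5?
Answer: Rational(-601875, 14) ≈ -42991.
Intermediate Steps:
L = Rational(5, 4) (L = Mul(Rational(-1, 4), -5) = Rational(5, 4) ≈ 1.2500)
Function('c')(w, d) = Mul(2, d, Add(Rational(5, 4), w)) (Function('c')(w, d) = Mul(Add(w, Rational(5, 4)), Add(d, d)) = Mul(Add(Rational(5, 4), w), Mul(2, d)) = Mul(2, d, Add(Rational(5, 4), w)))
Function('T')(b) = Mul(b, Add(b, Mul(Rational(1, 2), b, Add(5, Mul(4, b))))) (Function('T')(b) = Mul(Add(b, Mul(Rational(1, 2), b, Add(5, Mul(4, b)))), b) = Mul(b, Add(b, Mul(Rational(1, 2), b, Add(5, Mul(4, b))))))
Mul(Mul(9, Pow(-7, -1)), Function('T')(25)) = Mul(Mul(9, Pow(-7, -1)), Mul(Rational(1, 2), Pow(25, 2), Add(7, Mul(4, 25)))) = Mul(Mul(9, Rational(-1, 7)), Mul(Rational(1, 2), 625, Add(7, 100))) = Mul(Rational(-9, 7), Mul(Rational(1, 2), 625, 107)) = Mul(Rational(-9, 7), Rational(66875, 2)) = Rational(-601875, 14)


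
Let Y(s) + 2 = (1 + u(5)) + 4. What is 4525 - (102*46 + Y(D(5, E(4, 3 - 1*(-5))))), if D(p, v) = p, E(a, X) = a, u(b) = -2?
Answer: -168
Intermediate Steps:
Y(s) = 1 (Y(s) = -2 + ((1 - 2) + 4) = -2 + (-1 + 4) = -2 + 3 = 1)
4525 - (102*46 + Y(D(5, E(4, 3 - 1*(-5))))) = 4525 - (102*46 + 1) = 4525 - (4692 + 1) = 4525 - 1*4693 = 4525 - 4693 = -168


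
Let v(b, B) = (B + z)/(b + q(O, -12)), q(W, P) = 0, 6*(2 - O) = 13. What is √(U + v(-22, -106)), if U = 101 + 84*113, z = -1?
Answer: √4645366/22 ≈ 97.969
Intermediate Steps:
O = -⅙ (O = 2 - ⅙*13 = 2 - 13/6 = -⅙ ≈ -0.16667)
U = 9593 (U = 101 + 9492 = 9593)
v(b, B) = (-1 + B)/b (v(b, B) = (B - 1)/(b + 0) = (-1 + B)/b)
√(U + v(-22, -106)) = √(9593 + (-1 - 106)/(-22)) = √(9593 - 1/22*(-107)) = √(9593 + 107/22) = √(211153/22) = √4645366/22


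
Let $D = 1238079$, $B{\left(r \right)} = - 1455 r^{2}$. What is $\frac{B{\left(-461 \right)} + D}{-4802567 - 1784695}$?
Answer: $\frac{51329996}{1097877} \approx 46.754$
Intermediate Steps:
$\frac{B{\left(-461 \right)} + D}{-4802567 - 1784695} = \frac{- 1455 \left(-461\right)^{2} + 1238079}{-4802567 - 1784695} = \frac{\left(-1455\right) 212521 + 1238079}{-6587262} = \left(-309218055 + 1238079\right) \left(- \frac{1}{6587262}\right) = \left(-307979976\right) \left(- \frac{1}{6587262}\right) = \frac{51329996}{1097877}$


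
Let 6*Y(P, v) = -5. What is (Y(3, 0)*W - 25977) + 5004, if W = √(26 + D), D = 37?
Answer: -20973 - 5*√7/2 ≈ -20980.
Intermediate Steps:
Y(P, v) = -⅚ (Y(P, v) = (⅙)*(-5) = -⅚)
W = 3*√7 (W = √(26 + 37) = √63 = 3*√7 ≈ 7.9373)
(Y(3, 0)*W - 25977) + 5004 = (-5*√7/2 - 25977) + 5004 = (-25977 - 5*√7/2) + 5004 = -20973 - 5*√7/2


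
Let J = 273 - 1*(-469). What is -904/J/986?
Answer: -226/182903 ≈ -0.0012356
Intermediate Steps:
J = 742 (J = 273 + 469 = 742)
-904/J/986 = -904/742/986 = -904*1/742*(1/986) = -452/371*1/986 = -226/182903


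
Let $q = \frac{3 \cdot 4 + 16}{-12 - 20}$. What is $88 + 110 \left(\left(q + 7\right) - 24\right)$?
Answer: $- \frac{7513}{4} \approx -1878.3$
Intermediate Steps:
$q = - \frac{7}{8}$ ($q = \frac{12 + 16}{-32} = 28 \left(- \frac{1}{32}\right) = - \frac{7}{8} \approx -0.875$)
$88 + 110 \left(\left(q + 7\right) - 24\right) = 88 + 110 \left(\left(- \frac{7}{8} + 7\right) - 24\right) = 88 + 110 \left(\frac{49}{8} - 24\right) = 88 + 110 \left(- \frac{143}{8}\right) = 88 - \frac{7865}{4} = - \frac{7513}{4}$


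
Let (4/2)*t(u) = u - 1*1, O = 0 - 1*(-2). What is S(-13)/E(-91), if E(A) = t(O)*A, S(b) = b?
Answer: 2/7 ≈ 0.28571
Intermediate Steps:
O = 2 (O = 0 + 2 = 2)
t(u) = -½ + u/2 (t(u) = (u - 1*1)/2 = (u - 1)/2 = (-1 + u)/2 = -½ + u/2)
E(A) = A/2 (E(A) = (-½ + (½)*2)*A = (-½ + 1)*A = A/2)
S(-13)/E(-91) = -13/((½)*(-91)) = -13/(-91/2) = -13*(-2/91) = 2/7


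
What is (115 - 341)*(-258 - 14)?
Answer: 61472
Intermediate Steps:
(115 - 341)*(-258 - 14) = -226*(-272) = 61472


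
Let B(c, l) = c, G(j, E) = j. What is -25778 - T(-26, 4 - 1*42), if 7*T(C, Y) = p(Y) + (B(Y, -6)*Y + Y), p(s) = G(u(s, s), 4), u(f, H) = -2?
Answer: -181850/7 ≈ -25979.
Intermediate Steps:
p(s) = -2
T(C, Y) = -2/7 + Y/7 + Y²/7 (T(C, Y) = (-2 + (Y*Y + Y))/7 = (-2 + (Y² + Y))/7 = (-2 + (Y + Y²))/7 = (-2 + Y + Y²)/7 = -2/7 + Y/7 + Y²/7)
-25778 - T(-26, 4 - 1*42) = -25778 - (-2/7 + (4 - 1*42)/7 + (4 - 1*42)²/7) = -25778 - (-2/7 + (4 - 42)/7 + (4 - 42)²/7) = -25778 - (-2/7 + (⅐)*(-38) + (⅐)*(-38)²) = -25778 - (-2/7 - 38/7 + (⅐)*1444) = -25778 - (-2/7 - 38/7 + 1444/7) = -25778 - 1*1404/7 = -25778 - 1404/7 = -181850/7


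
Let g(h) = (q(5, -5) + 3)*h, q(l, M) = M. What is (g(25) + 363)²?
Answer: 97969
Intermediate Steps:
g(h) = -2*h (g(h) = (-5 + 3)*h = -2*h)
(g(25) + 363)² = (-2*25 + 363)² = (-50 + 363)² = 313² = 97969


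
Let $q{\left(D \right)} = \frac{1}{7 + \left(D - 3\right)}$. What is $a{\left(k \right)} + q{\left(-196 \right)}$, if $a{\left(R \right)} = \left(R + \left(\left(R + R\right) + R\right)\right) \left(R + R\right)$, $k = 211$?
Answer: $\frac{68384255}{192} \approx 3.5617 \cdot 10^{5}$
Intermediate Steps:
$q{\left(D \right)} = \frac{1}{4 + D}$ ($q{\left(D \right)} = \frac{1}{7 + \left(D - 3\right)} = \frac{1}{7 + \left(-3 + D\right)} = \frac{1}{4 + D}$)
$a{\left(R \right)} = 8 R^{2}$ ($a{\left(R \right)} = \left(R + \left(2 R + R\right)\right) 2 R = \left(R + 3 R\right) 2 R = 4 R 2 R = 8 R^{2}$)
$a{\left(k \right)} + q{\left(-196 \right)} = 8 \cdot 211^{2} + \frac{1}{4 - 196} = 8 \cdot 44521 + \frac{1}{-192} = 356168 - \frac{1}{192} = \frac{68384255}{192}$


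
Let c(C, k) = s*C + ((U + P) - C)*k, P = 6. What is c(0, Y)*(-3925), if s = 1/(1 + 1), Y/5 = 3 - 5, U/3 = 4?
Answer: 706500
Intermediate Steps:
U = 12 (U = 3*4 = 12)
Y = -10 (Y = 5*(3 - 5) = 5*(-2) = -10)
s = ½ (s = 1/2 = ½ ≈ 0.50000)
c(C, k) = C/2 + k*(18 - C) (c(C, k) = C/2 + ((12 + 6) - C)*k = C/2 + (18 - C)*k = C/2 + k*(18 - C))
c(0, Y)*(-3925) = ((½)*0 + 18*(-10) - 1*0*(-10))*(-3925) = (0 - 180 + 0)*(-3925) = -180*(-3925) = 706500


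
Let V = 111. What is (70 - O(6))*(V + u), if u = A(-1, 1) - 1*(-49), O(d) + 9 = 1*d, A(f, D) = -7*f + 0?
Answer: 12191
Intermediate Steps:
A(f, D) = -7*f
O(d) = -9 + d (O(d) = -9 + 1*d = -9 + d)
u = 56 (u = -7*(-1) - 1*(-49) = 7 + 49 = 56)
(70 - O(6))*(V + u) = (70 - (-9 + 6))*(111 + 56) = (70 - 1*(-3))*167 = (70 + 3)*167 = 73*167 = 12191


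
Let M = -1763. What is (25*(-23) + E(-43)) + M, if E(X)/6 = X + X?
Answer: -2854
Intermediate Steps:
E(X) = 12*X (E(X) = 6*(X + X) = 6*(2*X) = 12*X)
(25*(-23) + E(-43)) + M = (25*(-23) + 12*(-43)) - 1763 = (-575 - 516) - 1763 = -1091 - 1763 = -2854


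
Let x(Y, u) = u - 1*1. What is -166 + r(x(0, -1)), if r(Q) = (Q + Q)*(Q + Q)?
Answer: -150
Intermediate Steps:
x(Y, u) = -1 + u (x(Y, u) = u - 1 = -1 + u)
r(Q) = 4*Q² (r(Q) = (2*Q)*(2*Q) = 4*Q²)
-166 + r(x(0, -1)) = -166 + 4*(-1 - 1)² = -166 + 4*(-2)² = -166 + 4*4 = -166 + 16 = -150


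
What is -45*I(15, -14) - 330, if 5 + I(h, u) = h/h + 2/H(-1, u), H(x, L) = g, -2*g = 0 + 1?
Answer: 30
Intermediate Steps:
g = -1/2 (g = -(0 + 1)/2 = -1/2*1 = -1/2 ≈ -0.50000)
H(x, L) = -1/2
I(h, u) = -8 (I(h, u) = -5 + (h/h + 2/(-1/2)) = -5 + (1 + 2*(-2)) = -5 + (1 - 4) = -5 - 3 = -8)
-45*I(15, -14) - 330 = -45*(-8) - 330 = 360 - 330 = 30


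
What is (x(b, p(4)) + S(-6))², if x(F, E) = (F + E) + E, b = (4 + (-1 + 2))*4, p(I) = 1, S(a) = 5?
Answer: 729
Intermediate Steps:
b = 20 (b = (4 + 1)*4 = 5*4 = 20)
x(F, E) = F + 2*E (x(F, E) = (E + F) + E = F + 2*E)
(x(b, p(4)) + S(-6))² = ((20 + 2*1) + 5)² = ((20 + 2) + 5)² = (22 + 5)² = 27² = 729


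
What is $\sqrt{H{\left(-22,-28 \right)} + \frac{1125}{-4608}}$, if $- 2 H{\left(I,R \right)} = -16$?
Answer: $\frac{19 \sqrt{22}}{32} \approx 2.7849$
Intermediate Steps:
$H{\left(I,R \right)} = 8$ ($H{\left(I,R \right)} = \left(- \frac{1}{2}\right) \left(-16\right) = 8$)
$\sqrt{H{\left(-22,-28 \right)} + \frac{1125}{-4608}} = \sqrt{8 + \frac{1125}{-4608}} = \sqrt{8 + 1125 \left(- \frac{1}{4608}\right)} = \sqrt{8 - \frac{125}{512}} = \sqrt{\frac{3971}{512}} = \frac{19 \sqrt{22}}{32}$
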